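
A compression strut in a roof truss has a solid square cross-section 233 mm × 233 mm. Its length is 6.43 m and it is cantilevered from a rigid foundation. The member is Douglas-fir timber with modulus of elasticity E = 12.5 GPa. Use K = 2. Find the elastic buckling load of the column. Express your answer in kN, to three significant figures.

I = a⁴/12 = 233⁴/12 = 2.456×10^8 mm⁴
I = 2.456×10^8 mm⁴ = 2.456×10^-4 m⁴
Effective length L_e = K·L = 2 × 6.43 = 12.86 m
P_cr = π²EI / L_e² = π² × 12.5×10⁹ × 2.456×10^-4 / 12.86² = 1.832×10^5 N

P_cr ≈ 183 kN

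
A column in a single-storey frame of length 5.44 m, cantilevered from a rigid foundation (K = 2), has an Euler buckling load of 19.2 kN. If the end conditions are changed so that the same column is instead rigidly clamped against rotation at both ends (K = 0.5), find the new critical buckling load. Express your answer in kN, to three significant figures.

P_cr ∝ 1/K², so P_cr,new = P_cr,old × (K_old/K_new)² = 19.2 × (2/0.5)²
= 19.2 × 16.00 = 307 kN

P_cr ≈ 307 kN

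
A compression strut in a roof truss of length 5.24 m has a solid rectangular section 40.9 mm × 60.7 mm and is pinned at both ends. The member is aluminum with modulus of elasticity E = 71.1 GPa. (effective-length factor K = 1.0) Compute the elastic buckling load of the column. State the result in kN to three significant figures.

Buckling occurs about the weak axis: I_min = h·b³/12 with b = 40.9 mm (the shorter side).
I_min = 60.7×40.9³/12 = 3.461×10^5 mm⁴
I = 3.461×10^5 mm⁴ = 3.461×10^-7 m⁴
Effective length L_e = K·L = 1 × 5.24 = 5.240 m
P_cr = π²EI / L_e² = π² × 71.1×10⁹ × 3.461×10^-7 / 5.240² = 8.845×10^3 N

P_cr ≈ 8.84 kN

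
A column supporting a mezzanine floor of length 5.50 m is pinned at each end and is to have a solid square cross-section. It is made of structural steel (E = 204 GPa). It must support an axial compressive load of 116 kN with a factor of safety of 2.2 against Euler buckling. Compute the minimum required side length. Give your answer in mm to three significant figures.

a ≈ 82.4 mm

Required P_cr = n·P = 2.2 × 116 = 255.2 kN
L_e = K·L = 1 × 5.50 = 5.500 m
Required I = P_cr·L_e²/(π²E) = 2.552×10^5 × 5.500² / (π² × 2.04×10^11) = 3.834×10^-6 m⁴
I_req = 3.834×10^6 mm⁴
Solid square: I = a⁴/12  ⇒  a = (12I)^(1/4) = (12×3.834×10^6)^(1/4) = 82.4 mm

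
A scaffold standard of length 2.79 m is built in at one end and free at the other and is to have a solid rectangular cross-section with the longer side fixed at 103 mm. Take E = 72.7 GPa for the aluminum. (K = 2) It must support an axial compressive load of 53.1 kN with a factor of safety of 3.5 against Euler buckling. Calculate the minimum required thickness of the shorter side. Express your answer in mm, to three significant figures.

b ≈ 97.9 mm

Required P_cr = n·P = 3.5 × 53.1 = 185.8 kN
L_e = K·L = 2 × 2.79 = 5.580 m
Required I = P_cr·L_e²/(π²E) = 1.859×10^5 × 5.580² / (π² × 7.27×10^10) = 8.065×10^-6 m⁴
I_req = 8.065×10^6 mm⁴
Rectangle, weak axis: I_min = h·b³/12 with h = 103 mm fixed  ⇒  b = (12I/h)^(1/3) = 97.9 mm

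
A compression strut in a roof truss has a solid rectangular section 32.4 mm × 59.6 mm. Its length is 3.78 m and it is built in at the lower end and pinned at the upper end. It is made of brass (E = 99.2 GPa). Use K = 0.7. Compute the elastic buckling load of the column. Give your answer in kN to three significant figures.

P_cr ≈ 23.6 kN

Buckling occurs about the weak axis: I_min = h·b³/12 with b = 32.4 mm (the shorter side).
I_min = 59.6×32.4³/12 = 1.689×10^5 mm⁴
I = 1.689×10^5 mm⁴ = 1.689×10^-7 m⁴
Effective length L_e = K·L = 0.7 × 3.78 = 2.646 m
P_cr = π²EI / L_e² = π² × 99.2×10⁹ × 1.689×10^-7 / 2.646² = 2.362×10^4 N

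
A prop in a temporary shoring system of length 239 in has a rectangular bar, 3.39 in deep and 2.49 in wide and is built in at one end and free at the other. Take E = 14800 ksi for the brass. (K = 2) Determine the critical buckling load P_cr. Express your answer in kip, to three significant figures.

P_cr ≈ 2.79 kip

Buckling occurs about the weak axis: I_min = h·b³/12 with b = 2.49 in (the shorter side).
I_min = 3.39×2.49³/12 = 4.361 in⁴
Effective length L_e = K·L = 2 × 239 = 478.0 in
P_cr = π²EI / L_e² = π² × 14800×10³ × 4.361 / 478.0² = 2.788×10^3 lb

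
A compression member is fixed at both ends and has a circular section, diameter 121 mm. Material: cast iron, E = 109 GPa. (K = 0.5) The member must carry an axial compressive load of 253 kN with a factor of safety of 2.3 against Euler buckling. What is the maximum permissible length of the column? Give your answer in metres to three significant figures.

I = πd⁴/64 = π×121⁴/64 = 1.052×10^7 mm⁴
I = 1.052×10^-5 m⁴
Required critical load P_cr = n·P = 2.3 × 253 = 581.9 kN = 5.819×10^5 N
From P_cr = π²EI/(K·L)²:  L = (1/K)·√(π²EI/P_cr) = (1/0.5)·√(π²×1.09×10^11×1.052×10^-5/5.819×10^5)
L = 8.82 m

L_max ≈ 8.82 m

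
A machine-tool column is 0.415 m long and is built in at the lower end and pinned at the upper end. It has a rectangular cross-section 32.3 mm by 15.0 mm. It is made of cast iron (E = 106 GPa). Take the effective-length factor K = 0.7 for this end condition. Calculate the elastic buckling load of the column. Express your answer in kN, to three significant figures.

Buckling occurs about the weak axis: I_min = h·b³/12 with b = 15.0 mm (the shorter side).
I_min = 32.3×15.0³/12 = 9.084×10^3 mm⁴
I = 9.084×10^3 mm⁴ = 9.084×10^-9 m⁴
Effective length L_e = K·L = 0.7 × 0.415 = 0.2905 m
P_cr = π²EI / L_e² = π² × 106×10⁹ × 9.084×10^-9 / 0.2905² = 1.126×10^5 N

P_cr ≈ 113 kN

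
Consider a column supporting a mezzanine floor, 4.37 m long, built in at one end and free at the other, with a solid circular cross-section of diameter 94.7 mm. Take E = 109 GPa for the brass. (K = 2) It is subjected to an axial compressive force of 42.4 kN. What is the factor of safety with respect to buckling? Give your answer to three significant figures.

I = πd⁴/64 = π×94.7⁴/64 = 3.948×10^6 mm⁴
I = 3.948×10^6 mm⁴ = 3.948×10^-6 m⁴
Effective length L_e = K·L = 2 × 4.37 = 8.740 m
P_cr = π²EI / L_e² = π² × 109×10⁹ × 3.948×10^-6 / 8.740² = 5.560×10^4 N
Factor of safety n = P_cr / P = 55.600 / 42.4 = 1.31

n ≈ 1.31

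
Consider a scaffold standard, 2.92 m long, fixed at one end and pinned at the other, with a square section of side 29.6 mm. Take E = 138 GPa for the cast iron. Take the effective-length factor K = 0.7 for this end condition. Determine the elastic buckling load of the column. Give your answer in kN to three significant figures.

I = a⁴/12 = 29.6⁴/12 = 6.397×10^4 mm⁴
I = 6.397×10^4 mm⁴ = 6.397×10^-8 m⁴
Effective length L_e = K·L = 0.7 × 2.92 = 2.044 m
P_cr = π²EI / L_e² = π² × 138×10⁹ × 6.397×10^-8 / 2.044² = 2.085×10^4 N

P_cr ≈ 20.9 kN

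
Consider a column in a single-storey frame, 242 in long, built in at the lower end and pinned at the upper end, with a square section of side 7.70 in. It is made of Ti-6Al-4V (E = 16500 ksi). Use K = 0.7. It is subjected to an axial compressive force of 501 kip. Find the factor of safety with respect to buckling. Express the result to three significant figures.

I = a⁴/12 = 7.70⁴/12 = 292.9 in⁴
Effective length L_e = K·L = 0.7 × 242 = 169.4 in
P_cr = π²EI / L_e² = π² × 16500×10³ × 292.9 / 169.4² = 1.662×10^6 lb
Factor of safety n = P_cr / P = 1662.4 / 501 = 3.32

n ≈ 3.32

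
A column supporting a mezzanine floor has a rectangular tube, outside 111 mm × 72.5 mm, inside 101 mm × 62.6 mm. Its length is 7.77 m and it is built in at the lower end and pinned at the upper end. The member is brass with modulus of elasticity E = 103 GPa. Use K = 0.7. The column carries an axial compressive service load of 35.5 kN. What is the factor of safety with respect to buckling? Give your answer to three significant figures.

n ≈ 1.41

Weak-axis I_min = (h_o·b_o³ − h_i·b_i³)/12 with b_o = 72.5, b_i = 62.60 mm (shorter outer/inner sides).
I_min = (111×72.5³ − 101.0×62.60³)/12 = 1.460×10^6 mm⁴
I = 1.460×10^6 mm⁴ = 1.460×10^-6 m⁴
Effective length L_e = K·L = 0.7 × 7.77 = 5.439 m
P_cr = π²EI / L_e² = π² × 103×10⁹ × 1.460×10^-6 / 5.439² = 5.018×10^4 N
Factor of safety n = P_cr / P = 50.179 / 35.5 = 1.41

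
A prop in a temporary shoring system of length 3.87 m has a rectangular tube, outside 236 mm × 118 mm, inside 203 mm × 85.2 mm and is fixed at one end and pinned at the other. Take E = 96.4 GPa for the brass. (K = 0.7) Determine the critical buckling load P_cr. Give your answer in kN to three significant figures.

Weak-axis I_min = (h_o·b_o³ − h_i·b_i³)/12 with b_o = 118, b_i = 85.20 mm (shorter outer/inner sides).
I_min = (236×118³ − 203.0×85.20³)/12 = 2.185×10^7 mm⁴
I = 2.185×10^7 mm⁴ = 2.185×10^-5 m⁴
Effective length L_e = K·L = 0.7 × 3.87 = 2.709 m
P_cr = π²EI / L_e² = π² × 96.4×10⁹ × 2.185×10^-5 / 2.709² = 2.833×10^6 N

P_cr ≈ 2830 kN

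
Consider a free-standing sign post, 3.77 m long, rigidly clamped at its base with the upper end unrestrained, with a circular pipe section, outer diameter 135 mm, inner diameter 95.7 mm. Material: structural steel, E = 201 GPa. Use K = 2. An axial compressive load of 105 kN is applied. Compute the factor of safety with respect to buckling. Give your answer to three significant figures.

d_o = 135 mm, d_i = 95.7 mm
I = π(d_o⁴ − d_i⁴)/64 = π(135⁴ − 95.70⁴)/64 = 1.219×10^7 mm⁴
I = 1.219×10^7 mm⁴ = 1.219×10^-5 m⁴
Effective length L_e = K·L = 2 × 3.77 = 7.540 m
P_cr = π²EI / L_e² = π² × 201×10⁹ × 1.219×10^-5 / 7.540² = 4.253×10^5 N
Factor of safety n = P_cr / P = 425.26 / 105 = 4.05

n ≈ 4.05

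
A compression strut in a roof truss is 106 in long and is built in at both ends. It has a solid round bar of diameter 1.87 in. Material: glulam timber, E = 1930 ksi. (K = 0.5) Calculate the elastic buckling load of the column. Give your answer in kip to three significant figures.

P_cr ≈ 4.07 kip

I = πd⁴/64 = π×1.87⁴/64 = 0.6003 in⁴
Effective length L_e = K·L = 0.5 × 106 = 53.00 in
P_cr = π²EI / L_e² = π² × 1930×10³ × 0.6003 / 53.00² = 4.070×10^3 lb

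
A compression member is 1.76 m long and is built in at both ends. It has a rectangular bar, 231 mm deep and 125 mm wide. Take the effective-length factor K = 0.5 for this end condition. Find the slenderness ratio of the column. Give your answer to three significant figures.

λ ≈ 24.4

For a rectangle r_min = b/√12 = 125/√12 = 36.08 mm
L_e = K·L = 0.5 × 1.76 m = 0.8800 m = 880.00 mm
λ = L_e / r_min = 880.00 / 36.08 = 24.4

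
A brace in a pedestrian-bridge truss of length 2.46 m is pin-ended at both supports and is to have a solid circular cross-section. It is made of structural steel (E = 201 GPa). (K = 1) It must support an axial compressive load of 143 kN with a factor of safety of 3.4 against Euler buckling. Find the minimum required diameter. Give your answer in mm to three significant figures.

d ≈ 74.1 mm

Required P_cr = n·P = 3.4 × 143 = 486.2 kN
L_e = K·L = 1 × 2.46 = 2.460 m
Required I = P_cr·L_e²/(π²E) = 4.862×10^5 × 2.460² / (π² × 2.01×10^11) = 1.483×10^-6 m⁴
I_req = 1.483×10^6 mm⁴
Solid circle: I = πd⁴/64  ⇒  d = (64I/π)^(1/4) = (64×1.483×10^6/π)^(1/4) = 74.1 mm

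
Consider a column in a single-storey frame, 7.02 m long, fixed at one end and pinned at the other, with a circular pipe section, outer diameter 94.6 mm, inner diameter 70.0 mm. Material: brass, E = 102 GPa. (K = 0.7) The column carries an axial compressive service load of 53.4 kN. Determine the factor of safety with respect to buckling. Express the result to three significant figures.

d_o = 94.6 mm, d_i = 70.0 mm
I = π(d_o⁴ − d_i⁴)/64 = π(94.6⁴ − 70.00⁴)/64 = 2.753×10^6 mm⁴
I = 2.753×10^6 mm⁴ = 2.753×10^-6 m⁴
Effective length L_e = K·L = 0.7 × 7.02 = 4.914 m
P_cr = π²EI / L_e² = π² × 102×10⁹ × 2.753×10^-6 / 4.914² = 1.148×10^5 N
Factor of safety n = P_cr / P = 114.76 / 53.4 = 2.15

n ≈ 2.15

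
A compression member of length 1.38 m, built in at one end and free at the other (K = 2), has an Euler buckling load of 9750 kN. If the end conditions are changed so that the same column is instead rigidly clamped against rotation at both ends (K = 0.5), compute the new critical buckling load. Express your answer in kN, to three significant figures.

P_cr ∝ 1/K², so P_cr,new = P_cr,old × (K_old/K_new)² = 9750 × (2/0.5)²
= 9750 × 16.00 = 156000 kN

P_cr ≈ 156000 kN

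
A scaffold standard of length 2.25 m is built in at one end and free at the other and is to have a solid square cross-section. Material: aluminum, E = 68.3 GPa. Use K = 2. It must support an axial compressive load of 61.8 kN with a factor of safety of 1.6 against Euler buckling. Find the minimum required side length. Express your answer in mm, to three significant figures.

a ≈ 77.3 mm

Required P_cr = n·P = 1.6 × 61.8 = 98.88 kN
L_e = K·L = 2 × 2.25 = 4.500 m
Required I = P_cr·L_e²/(π²E) = 9.888×10^4 × 4.500² / (π² × 6.83×10^10) = 2.970×10^-6 m⁴
I_req = 2.970×10^6 mm⁴
Solid square: I = a⁴/12  ⇒  a = (12I)^(1/4) = (12×2.970×10^6)^(1/4) = 77.3 mm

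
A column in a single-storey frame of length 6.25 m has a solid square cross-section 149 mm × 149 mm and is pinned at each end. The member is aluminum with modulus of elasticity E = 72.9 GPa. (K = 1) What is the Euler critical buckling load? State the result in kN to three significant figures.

I = a⁴/12 = 149⁴/12 = 4.107×10^7 mm⁴
I = 4.107×10^7 mm⁴ = 4.107×10^-5 m⁴
Effective length L_e = K·L = 1 × 6.25 = 6.250 m
P_cr = π²EI / L_e² = π² × 72.9×10⁹ × 4.107×10^-5 / 6.250² = 7.565×10^5 N

P_cr ≈ 757 kN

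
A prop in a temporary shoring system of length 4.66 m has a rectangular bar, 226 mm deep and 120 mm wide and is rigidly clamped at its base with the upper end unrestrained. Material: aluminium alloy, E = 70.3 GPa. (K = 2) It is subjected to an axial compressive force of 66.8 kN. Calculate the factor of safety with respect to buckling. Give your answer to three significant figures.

n ≈ 3.89

Buckling occurs about the weak axis: I_min = h·b³/12 with b = 120 mm (the shorter side).
I_min = 226×120³/12 = 3.254×10^7 mm⁴
I = 3.254×10^7 mm⁴ = 3.254×10^-5 m⁴
Effective length L_e = K·L = 2 × 4.66 = 9.320 m
P_cr = π²EI / L_e² = π² × 70.3×10⁹ × 3.254×10^-5 / 9.320² = 2.600×10^5 N
Factor of safety n = P_cr / P = 259.95 / 66.8 = 3.89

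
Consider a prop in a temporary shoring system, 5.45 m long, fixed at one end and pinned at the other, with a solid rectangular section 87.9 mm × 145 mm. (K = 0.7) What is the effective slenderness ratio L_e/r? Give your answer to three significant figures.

Buckling occurs about the weak axis: I_min = h·b³/12 with b = 87.9 mm (the shorter side).
I_min = 145×87.9³/12 = 8.206×10^6 mm⁴
A = 1.275×10^4 mm²;  r_min = √(I/A) = √(8.206×10^6/1.275×10^4) = 25.37 mm
L_e = K·L = 0.7 × 5.45 m = 3.815 m = 3815.0 mm
λ = L_e / r_min = 3815.0 / 25.37 = 150

λ ≈ 150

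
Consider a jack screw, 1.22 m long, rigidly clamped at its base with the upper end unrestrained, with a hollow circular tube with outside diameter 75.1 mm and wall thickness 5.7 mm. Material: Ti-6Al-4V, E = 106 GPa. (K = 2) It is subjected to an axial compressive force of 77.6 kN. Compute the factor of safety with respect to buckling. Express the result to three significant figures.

n ≈ 1.71

Inner diameter d_i = 75.1 − 2×5.7 = 63.70 mm
I = π(d_o⁴ − d_i⁴)/64 = π(75.1⁴ − 63.70⁴)/64 = 7.532×10^5 mm⁴
I = 7.532×10^5 mm⁴ = 7.532×10^-7 m⁴
Effective length L_e = K·L = 2 × 1.22 = 2.440 m
P_cr = π²EI / L_e² = π² × 106×10⁹ × 7.532×10^-7 / 2.440² = 1.324×10^5 N
Factor of safety n = P_cr / P = 132.36 / 77.6 = 1.71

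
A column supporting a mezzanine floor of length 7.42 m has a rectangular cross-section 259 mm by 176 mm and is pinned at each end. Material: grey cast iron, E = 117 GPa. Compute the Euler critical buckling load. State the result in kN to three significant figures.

Buckling occurs about the weak axis: I_min = h·b³/12 with b = 176 mm (the shorter side).
I_min = 259×176³/12 = 1.177×10^8 mm⁴
I = 1.177×10^8 mm⁴ = 1.177×10^-4 m⁴
Effective length L_e = K·L = 1 × 7.42 = 7.420 m
P_cr = π²EI / L_e² = π² × 117×10⁹ × 1.177×10^-4 / 7.420² = 2.468×10^6 N

P_cr ≈ 2470 kN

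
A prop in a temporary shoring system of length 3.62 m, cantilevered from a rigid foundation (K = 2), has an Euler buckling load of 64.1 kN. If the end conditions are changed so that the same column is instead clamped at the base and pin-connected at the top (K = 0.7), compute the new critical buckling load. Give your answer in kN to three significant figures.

P_cr ∝ 1/K², so P_cr,new = P_cr,old × (K_old/K_new)² = 64.1 × (2/0.7)²
= 64.1 × 8.163 = 523 kN

P_cr ≈ 523 kN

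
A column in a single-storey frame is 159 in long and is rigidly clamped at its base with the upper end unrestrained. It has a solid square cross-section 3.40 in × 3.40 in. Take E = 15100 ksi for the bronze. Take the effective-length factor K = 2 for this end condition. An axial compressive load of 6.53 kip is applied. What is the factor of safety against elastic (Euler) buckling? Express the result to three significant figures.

n ≈ 2.51

I = a⁴/12 = 3.40⁴/12 = 11.14 in⁴
Effective length L_e = K·L = 2 × 159 = 318.0 in
P_cr = π²EI / L_e² = π² × 15100×10³ × 11.14 / 318.0² = 1.641×10^4 lb
Factor of safety n = P_cr / P = 16.412 / 6.53 = 2.51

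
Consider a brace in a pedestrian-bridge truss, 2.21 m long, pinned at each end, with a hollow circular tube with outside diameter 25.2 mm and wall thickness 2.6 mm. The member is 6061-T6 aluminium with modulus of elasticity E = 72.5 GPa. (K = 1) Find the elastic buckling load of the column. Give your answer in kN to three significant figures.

P_cr ≈ 1.75 kN

Inner diameter d_i = 25.2 − 2×2.6 = 20.00 mm
I = π(d_o⁴ − d_i⁴)/64 = π(25.2⁴ − 20.00⁴)/64 = 1.194×10^4 mm⁴
I = 1.194×10^4 mm⁴ = 1.194×10^-8 m⁴
Effective length L_e = K·L = 1 × 2.21 = 2.210 m
P_cr = π²EI / L_e² = π² × 72.5×10⁹ × 1.194×10^-8 / 2.210² = 1.750×10^3 N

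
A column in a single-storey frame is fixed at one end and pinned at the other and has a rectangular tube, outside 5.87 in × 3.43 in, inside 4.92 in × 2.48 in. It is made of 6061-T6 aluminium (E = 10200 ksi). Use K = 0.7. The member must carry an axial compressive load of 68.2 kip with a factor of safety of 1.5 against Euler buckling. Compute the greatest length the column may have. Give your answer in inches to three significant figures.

L_max ≈ 165 in

Weak-axis I_min = (h_o·b_o³ − h_i·b_i³)/12 with b_o = 3.43, b_i = 2.480 in (shorter outer/inner sides).
I_min = (5.87×3.43³ − 4.920×2.480³)/12 = 13.49 in⁴
Required critical load P_cr = n·P = 1.5 × 68.2 = 102.3 kip = 1.023×10^5 lb
From P_cr = π²EI/(K·L)²:  L = (1/K)·√(π²EI/P_cr) = (1/0.7)·√(π²×1.02×10^7×13.49/1.023×10^5)
L = 165 in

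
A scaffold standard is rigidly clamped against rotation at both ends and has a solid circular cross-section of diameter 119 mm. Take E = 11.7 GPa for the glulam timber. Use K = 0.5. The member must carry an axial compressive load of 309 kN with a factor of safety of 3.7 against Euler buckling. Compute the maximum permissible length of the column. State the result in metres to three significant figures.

I = πd⁴/64 = π×119⁴/64 = 9.844×10^6 mm⁴
I = 9.844×10^-6 m⁴
Required critical load P_cr = n·P = 3.7 × 309 = 1143 kN = 1.143×10^6 N
From P_cr = π²EI/(K·L)²:  L = (1/K)·√(π²EI/P_cr) = (1/0.5)·√(π²×1.17×10^10×9.844×10^-6/1.143×10^6)
L = 1.99 m

L_max ≈ 1.99 m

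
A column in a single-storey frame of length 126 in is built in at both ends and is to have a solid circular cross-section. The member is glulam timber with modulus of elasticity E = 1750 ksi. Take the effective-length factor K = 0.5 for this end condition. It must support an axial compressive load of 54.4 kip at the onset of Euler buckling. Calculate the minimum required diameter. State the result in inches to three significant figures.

L_e = K·L = 0.5 × 126 = 63.00 in
Required I = P_cr·L_e²/(π²E) = 5.440×10^4 × 63.00² / (π² × 1.75×10^6) = 12.50 in⁴
Solid circle: I = πd⁴/64  ⇒  d = (64I/π)^(1/4) = (64×12.50/π)^(1/4) = 3.99 in

d ≈ 3.99 in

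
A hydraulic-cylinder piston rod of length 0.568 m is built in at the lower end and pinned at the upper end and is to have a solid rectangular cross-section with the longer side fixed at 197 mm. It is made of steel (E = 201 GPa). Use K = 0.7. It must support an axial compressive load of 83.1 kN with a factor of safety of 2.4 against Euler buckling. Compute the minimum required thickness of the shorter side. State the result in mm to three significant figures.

Required P_cr = n·P = 2.4 × 83.1 = 199.4 kN
L_e = K·L = 0.7 × 0.568 = 0.3976 m
Required I = P_cr·L_e²/(π²E) = 1.994×10^5 × 0.3976² / (π² × 2.01×10^11) = 1.589×10^-8 m⁴
I_req = 1.589×10^4 mm⁴
Rectangle, weak axis: I_min = h·b³/12 with h = 197 mm fixed  ⇒  b = (12I/h)^(1/3) = 9.89 mm

b ≈ 9.89 mm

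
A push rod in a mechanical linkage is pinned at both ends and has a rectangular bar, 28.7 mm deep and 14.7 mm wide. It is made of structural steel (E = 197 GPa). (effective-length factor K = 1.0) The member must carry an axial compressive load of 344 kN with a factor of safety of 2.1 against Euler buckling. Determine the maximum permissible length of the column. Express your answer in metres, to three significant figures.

L_max ≈ 0.143 m

Buckling occurs about the weak axis: I_min = h·b³/12 with b = 14.7 mm (the shorter side).
I_min = 28.7×14.7³/12 = 7.597×10^3 mm⁴
I = 7.597×10^-9 m⁴
Required critical load P_cr = n·P = 2.1 × 344 = 722.4 kN = 7.224×10^5 N
From P_cr = π²EI/(K·L)²:  L = (1/K)·√(π²EI/P_cr) = (1/1)·√(π²×1.97×10^11×7.597×10^-9/7.224×10^5)
L = 0.143 m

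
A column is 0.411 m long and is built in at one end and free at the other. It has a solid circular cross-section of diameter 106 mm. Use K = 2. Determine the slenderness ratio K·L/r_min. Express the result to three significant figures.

For a solid circle r = d/4 = 106/4 = 26.50 mm
L_e = K·L = 2 × 0.411 m = 0.8220 m = 822.00 mm
λ = L_e / r_min = 822.00 / 26.50 = 31.0

λ ≈ 31.0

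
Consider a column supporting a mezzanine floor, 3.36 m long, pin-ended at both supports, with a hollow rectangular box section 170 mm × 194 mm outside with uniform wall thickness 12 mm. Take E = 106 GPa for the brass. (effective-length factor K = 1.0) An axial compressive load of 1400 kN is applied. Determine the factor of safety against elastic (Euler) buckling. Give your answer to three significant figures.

n ≈ 2.34

Inner dimensions: h_i = 194 − 2×12 = 170.0 mm, b_i = 170 − 2×12 = 146.0 mm
Weak-axis I_min = (h_o·b_o³ − h_i·b_i³)/12 with b_o = 170, b_i = 146.0 mm (shorter outer/inner sides).
I_min = (194×170³ − 170.0×146.0³)/12 = 3.534×10^7 mm⁴
I = 3.534×10^7 mm⁴ = 3.534×10^-5 m⁴
Effective length L_e = K·L = 1 × 3.36 = 3.360 m
P_cr = π²EI / L_e² = π² × 106×10⁹ × 3.534×10^-5 / 3.360² = 3.275×10^6 N
Factor of safety n = P_cr / P = 3274.7 / 1400 = 2.34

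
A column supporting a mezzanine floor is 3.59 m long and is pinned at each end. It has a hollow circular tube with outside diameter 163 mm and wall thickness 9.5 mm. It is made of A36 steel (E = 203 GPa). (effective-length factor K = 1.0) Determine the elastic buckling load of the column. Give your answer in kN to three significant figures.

P_cr ≈ 2110 kN

Inner diameter d_i = 163 − 2×9.5 = 144.0 mm
I = π(d_o⁴ − d_i⁴)/64 = π(163⁴ − 144.0⁴)/64 = 1.354×10^7 mm⁴
I = 1.354×10^7 mm⁴ = 1.354×10^-5 m⁴
Effective length L_e = K·L = 1 × 3.59 = 3.590 m
P_cr = π²EI / L_e² = π² × 203×10⁹ × 1.354×10^-5 / 3.590² = 2.106×10^6 N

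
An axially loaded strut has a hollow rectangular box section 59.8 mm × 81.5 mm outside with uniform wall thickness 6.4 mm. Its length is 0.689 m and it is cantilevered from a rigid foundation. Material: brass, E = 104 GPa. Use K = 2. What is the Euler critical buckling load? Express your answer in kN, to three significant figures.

Inner dimensions: h_i = 81.5 − 2×6.4 = 68.70 mm, b_i = 59.8 − 2×6.4 = 47.00 mm
Weak-axis I_min = (h_o·b_o³ − h_i·b_i³)/12 with b_o = 59.8, b_i = 47.00 mm (shorter outer/inner sides).
I_min = (81.5×59.8³ − 68.70×47.00³)/12 = 8.580×10^5 mm⁴
I = 8.580×10^5 mm⁴ = 8.580×10^-7 m⁴
Effective length L_e = K·L = 2 × 0.689 = 1.378 m
P_cr = π²EI / L_e² = π² × 104×10⁹ × 8.580×10^-7 / 1.378² = 4.638×10^5 N

P_cr ≈ 464 kN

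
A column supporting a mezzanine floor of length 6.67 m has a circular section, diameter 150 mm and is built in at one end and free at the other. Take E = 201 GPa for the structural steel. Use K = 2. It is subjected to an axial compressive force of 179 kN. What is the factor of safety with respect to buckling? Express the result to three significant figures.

n ≈ 1.55

I = πd⁴/64 = π×150⁴/64 = 2.485×10^7 mm⁴
I = 2.485×10^7 mm⁴ = 2.485×10^-5 m⁴
Effective length L_e = K·L = 2 × 6.67 = 13.34 m
P_cr = π²EI / L_e² = π² × 201×10⁹ × 2.485×10^-5 / 13.34² = 2.770×10^5 N
Factor of safety n = P_cr / P = 277.03 / 179 = 1.55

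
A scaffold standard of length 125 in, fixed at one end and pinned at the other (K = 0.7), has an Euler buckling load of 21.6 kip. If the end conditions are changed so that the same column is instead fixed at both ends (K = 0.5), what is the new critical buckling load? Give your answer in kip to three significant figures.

P_cr ∝ 1/K², so P_cr,new = P_cr,old × (K_old/K_new)² = 21.6 × (0.7/0.5)²
= 21.6 × 1.960 = 42.3 kip

P_cr ≈ 42.3 kip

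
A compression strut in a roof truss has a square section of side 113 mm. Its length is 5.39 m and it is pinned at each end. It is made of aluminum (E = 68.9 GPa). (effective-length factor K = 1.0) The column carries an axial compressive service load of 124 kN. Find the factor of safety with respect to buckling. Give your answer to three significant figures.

n ≈ 2.56

I = a⁴/12 = 113⁴/12 = 1.359×10^7 mm⁴
I = 1.359×10^7 mm⁴ = 1.359×10^-5 m⁴
Effective length L_e = K·L = 1 × 5.39 = 5.390 m
P_cr = π²EI / L_e² = π² × 68.9×10⁹ × 1.359×10^-5 / 5.390² = 3.180×10^5 N
Factor of safety n = P_cr / P = 318.03 / 124 = 2.56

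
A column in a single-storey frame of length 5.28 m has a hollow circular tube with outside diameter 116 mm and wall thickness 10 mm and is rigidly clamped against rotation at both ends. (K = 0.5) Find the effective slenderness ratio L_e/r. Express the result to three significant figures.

Inner diameter d_i = 116 − 2×10 = 96.00 mm
I = π(d_o⁴ − d_i⁴)/64 = π(116⁴ − 96.00⁴)/64 = 4.719×10^6 mm⁴
A = 3.330×10^3 mm²;  r_min = √(I/A) = √(4.719×10^6/3.330×10^3) = 37.64 mm
L_e = K·L = 0.5 × 5.28 m = 2.640 m = 2640.0 mm
λ = L_e / r_min = 2640.0 / 37.64 = 70.1

λ ≈ 70.1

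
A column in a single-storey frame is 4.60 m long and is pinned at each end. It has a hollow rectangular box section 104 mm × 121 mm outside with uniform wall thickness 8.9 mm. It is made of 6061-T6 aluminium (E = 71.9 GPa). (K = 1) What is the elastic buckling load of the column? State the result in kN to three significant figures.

P_cr ≈ 196 kN

Inner dimensions: h_i = 121 − 2×8.9 = 103.2 mm, b_i = 104 − 2×8.9 = 86.20 mm
Weak-axis I_min = (h_o·b_o³ − h_i·b_i³)/12 with b_o = 104, b_i = 86.20 mm (shorter outer/inner sides).
I_min = (121×104³ − 103.2×86.20³)/12 = 5.834×10^6 mm⁴
I = 5.834×10^6 mm⁴ = 5.834×10^-6 m⁴
Effective length L_e = K·L = 1 × 4.60 = 4.600 m
P_cr = π²EI / L_e² = π² × 71.9×10⁹ × 5.834×10^-6 / 4.600² = 1.957×10^5 N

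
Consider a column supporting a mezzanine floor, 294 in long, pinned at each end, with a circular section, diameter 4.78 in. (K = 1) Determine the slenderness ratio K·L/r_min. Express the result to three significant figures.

λ ≈ 246

For a solid circle r = d/4 = 4.78/4 = 1.195 in
L_e = K·L = 1 × 294 = 294.0 in
λ = L_e / r_min = 294.00 / 1.195 = 246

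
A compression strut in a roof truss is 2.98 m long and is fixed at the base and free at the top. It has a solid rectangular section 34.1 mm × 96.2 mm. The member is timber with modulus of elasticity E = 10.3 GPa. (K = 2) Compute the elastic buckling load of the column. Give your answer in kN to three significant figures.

Buckling occurs about the weak axis: I_min = h·b³/12 with b = 34.1 mm (the shorter side).
I_min = 96.2×34.1³/12 = 3.179×10^5 mm⁴
I = 3.179×10^5 mm⁴ = 3.179×10^-7 m⁴
Effective length L_e = K·L = 2 × 2.98 = 5.960 m
P_cr = π²EI / L_e² = π² × 10.3×10⁹ × 3.179×10^-7 / 5.960² = 909.7 N

P_cr ≈ 0.910 kN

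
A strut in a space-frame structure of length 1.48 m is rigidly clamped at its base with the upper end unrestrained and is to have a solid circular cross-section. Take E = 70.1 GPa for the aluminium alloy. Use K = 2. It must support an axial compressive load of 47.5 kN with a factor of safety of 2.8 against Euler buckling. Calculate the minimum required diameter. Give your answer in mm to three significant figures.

d ≈ 76.5 mm

Required P_cr = n·P = 2.8 × 47.5 = 133.0 kN
L_e = K·L = 2 × 1.48 = 2.960 m
Required I = P_cr·L_e²/(π²E) = 1.330×10^5 × 2.960² / (π² × 7.01×10^10) = 1.684×10^-6 m⁴
I_req = 1.684×10^6 mm⁴
Solid circle: I = πd⁴/64  ⇒  d = (64I/π)^(1/4) = (64×1.684×10^6/π)^(1/4) = 76.5 mm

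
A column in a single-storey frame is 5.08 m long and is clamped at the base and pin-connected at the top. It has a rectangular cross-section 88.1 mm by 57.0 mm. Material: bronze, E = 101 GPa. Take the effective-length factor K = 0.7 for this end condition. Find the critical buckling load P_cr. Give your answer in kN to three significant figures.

P_cr ≈ 107 kN

Buckling occurs about the weak axis: I_min = h·b³/12 with b = 57.0 mm (the shorter side).
I_min = 88.1×57.0³/12 = 1.360×10^6 mm⁴
I = 1.360×10^6 mm⁴ = 1.360×10^-6 m⁴
Effective length L_e = K·L = 0.7 × 5.08 = 3.556 m
P_cr = π²EI / L_e² = π² × 101×10⁹ × 1.360×10^-6 / 3.556² = 1.072×10^5 N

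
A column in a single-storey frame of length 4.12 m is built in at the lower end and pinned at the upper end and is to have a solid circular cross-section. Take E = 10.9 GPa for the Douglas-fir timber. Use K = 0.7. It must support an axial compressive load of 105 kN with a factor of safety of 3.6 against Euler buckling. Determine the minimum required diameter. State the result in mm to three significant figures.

Required P_cr = n·P = 3.6 × 105 = 378.0 kN
L_e = K·L = 0.7 × 4.12 = 2.884 m
Required I = P_cr·L_e²/(π²E) = 3.780×10^5 × 2.884² / (π² × 1.09×10^10) = 2.923×10^-5 m⁴
I_req = 2.923×10^7 mm⁴
Solid circle: I = πd⁴/64  ⇒  d = (64I/π)^(1/4) = (64×2.923×10^7/π)^(1/4) = 156 mm

d ≈ 156 mm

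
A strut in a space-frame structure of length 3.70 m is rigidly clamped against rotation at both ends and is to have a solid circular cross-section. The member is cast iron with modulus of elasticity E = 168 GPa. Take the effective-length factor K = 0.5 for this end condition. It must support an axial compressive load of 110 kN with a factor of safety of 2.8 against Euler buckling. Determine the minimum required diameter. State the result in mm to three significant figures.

Required P_cr = n·P = 2.8 × 110 = 308.0 kN
L_e = K·L = 0.5 × 3.70 = 1.850 m
Required I = P_cr·L_e²/(π²E) = 3.080×10^5 × 1.850² / (π² × 1.68×10^11) = 6.357×10^-7 m⁴
I_req = 6.357×10^5 mm⁴
Solid circle: I = πd⁴/64  ⇒  d = (64I/π)^(1/4) = (64×6.357×10^5/π)^(1/4) = 60.0 mm

d ≈ 60.0 mm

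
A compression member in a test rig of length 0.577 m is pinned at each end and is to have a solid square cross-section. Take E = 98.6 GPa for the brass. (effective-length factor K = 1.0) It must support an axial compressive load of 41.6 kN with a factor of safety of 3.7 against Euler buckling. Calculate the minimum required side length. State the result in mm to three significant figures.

a ≈ 28.2 mm

Required P_cr = n·P = 3.7 × 41.6 = 153.9 kN
L_e = K·L = 1 × 0.577 = 0.5770 m
Required I = P_cr·L_e²/(π²E) = 1.539×10^5 × 0.5770² / (π² × 9.86×10^10) = 5.266×10^-8 m⁴
I_req = 5.266×10^4 mm⁴
Solid square: I = a⁴/12  ⇒  a = (12I)^(1/4) = (12×5.266×10^4)^(1/4) = 28.2 mm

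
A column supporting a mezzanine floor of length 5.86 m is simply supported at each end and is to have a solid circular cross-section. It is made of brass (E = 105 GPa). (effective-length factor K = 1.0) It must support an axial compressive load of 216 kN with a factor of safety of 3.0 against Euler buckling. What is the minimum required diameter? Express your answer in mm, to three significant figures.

d ≈ 145 mm

Required P_cr = n·P = 3.0 × 216 = 648.0 kN
L_e = K·L = 1 × 5.86 = 5.860 m
Required I = P_cr·L_e²/(π²E) = 6.480×10^5 × 5.860² / (π² × 1.05×10^11) = 2.147×10^-5 m⁴
I_req = 2.147×10^7 mm⁴
Solid circle: I = πd⁴/64  ⇒  d = (64I/π)^(1/4) = (64×2.147×10^7/π)^(1/4) = 145 mm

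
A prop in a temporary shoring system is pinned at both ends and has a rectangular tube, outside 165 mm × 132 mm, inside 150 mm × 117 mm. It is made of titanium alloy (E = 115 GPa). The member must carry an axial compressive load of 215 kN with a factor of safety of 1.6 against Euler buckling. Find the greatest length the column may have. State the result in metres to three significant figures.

L_max ≈ 6.19 m

Weak-axis I_min = (h_o·b_o³ − h_i·b_i³)/12 with b_o = 132, b_i = 117.0 mm (shorter outer/inner sides).
I_min = (165×132³ − 150.0×117.0³)/12 = 1.160×10^7 mm⁴
I = 1.160×10^-5 m⁴
Required critical load P_cr = n·P = 1.6 × 215 = 344.0 kN = 3.440×10^5 N
From P_cr = π²EI/(K·L)²:  L = (1/K)·√(π²EI/P_cr) = (1/1)·√(π²×1.15×10^11×1.160×10^-5/3.440×10^5)
L = 6.19 m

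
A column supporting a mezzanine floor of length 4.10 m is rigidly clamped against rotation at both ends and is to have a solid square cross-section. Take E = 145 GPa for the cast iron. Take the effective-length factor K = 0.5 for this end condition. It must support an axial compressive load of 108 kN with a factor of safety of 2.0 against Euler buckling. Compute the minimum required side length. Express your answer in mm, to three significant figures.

Required P_cr = n·P = 2.0 × 108 = 216.0 kN
L_e = K·L = 0.5 × 4.10 = 2.050 m
Required I = P_cr·L_e²/(π²E) = 2.160×10^5 × 2.050² / (π² × 1.45×10^11) = 6.343×10^-7 m⁴
I_req = 6.343×10^5 mm⁴
Solid square: I = a⁴/12  ⇒  a = (12I)^(1/4) = (12×6.343×10^5)^(1/4) = 52.5 mm

a ≈ 52.5 mm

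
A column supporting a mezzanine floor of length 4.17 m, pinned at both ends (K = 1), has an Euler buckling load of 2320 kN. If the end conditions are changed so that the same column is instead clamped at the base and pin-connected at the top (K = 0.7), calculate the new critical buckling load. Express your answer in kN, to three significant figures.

P_cr ∝ 1/K², so P_cr,new = P_cr,old × (K_old/K_new)² = 2320 × (1/0.7)²
= 2320 × 2.041 = 4730 kN

P_cr ≈ 4730 kN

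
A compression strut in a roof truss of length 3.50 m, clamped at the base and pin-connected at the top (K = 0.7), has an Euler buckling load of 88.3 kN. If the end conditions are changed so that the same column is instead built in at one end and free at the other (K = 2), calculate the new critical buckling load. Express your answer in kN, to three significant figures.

P_cr ∝ 1/K², so P_cr,new = P_cr,old × (K_old/K_new)² = 88.3 × (0.7/2)²
= 88.3 × 0.1225 = 10.8 kN

P_cr ≈ 10.8 kN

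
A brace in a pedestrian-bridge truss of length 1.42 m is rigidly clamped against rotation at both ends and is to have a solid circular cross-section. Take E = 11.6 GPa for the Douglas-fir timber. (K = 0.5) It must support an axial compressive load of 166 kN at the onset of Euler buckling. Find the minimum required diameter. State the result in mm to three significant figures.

d ≈ 62.1 mm

L_e = K·L = 0.5 × 1.42 = 0.7100 m
Required I = P_cr·L_e²/(π²E) = 1.660×10^5 × 0.7100² / (π² × 1.16×10^10) = 7.309×10^-7 m⁴
I_req = 7.309×10^5 mm⁴
Solid circle: I = πd⁴/64  ⇒  d = (64I/π)^(1/4) = (64×7.309×10^5/π)^(1/4) = 62.1 mm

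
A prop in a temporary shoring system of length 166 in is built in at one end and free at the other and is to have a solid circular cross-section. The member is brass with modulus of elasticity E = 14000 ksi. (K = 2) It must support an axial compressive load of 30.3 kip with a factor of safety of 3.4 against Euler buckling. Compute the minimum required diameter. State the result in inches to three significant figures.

d ≈ 6.40 in

Required P_cr = n·P = 3.4 × 30.3 = 103.0 kip
L_e = K·L = 2 × 166 = 332.0 in
Required I = P_cr·L_e²/(π²E) = 1.030×10^5 × 332.0² / (π² × 1.40×10^7) = 82.18 in⁴
Solid circle: I = πd⁴/64  ⇒  d = (64I/π)^(1/4) = (64×82.18/π)^(1/4) = 6.40 in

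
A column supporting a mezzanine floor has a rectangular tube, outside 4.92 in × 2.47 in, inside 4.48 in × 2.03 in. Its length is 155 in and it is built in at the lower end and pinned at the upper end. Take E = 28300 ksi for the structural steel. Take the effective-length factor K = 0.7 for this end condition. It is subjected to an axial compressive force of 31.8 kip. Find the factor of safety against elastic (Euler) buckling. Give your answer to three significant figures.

Weak-axis I_min = (h_o·b_o³ − h_i·b_i³)/12 with b_o = 2.47, b_i = 2.030 in (shorter outer/inner sides).
I_min = (4.92×2.47³ − 4.480×2.030³)/12 = 3.055 in⁴
Effective length L_e = K·L = 0.7 × 155 = 108.5 in
P_cr = π²EI / L_e² = π² × 28300×10³ × 3.055 / 108.5² = 7.249×10^4 lb
Factor of safety n = P_cr / P = 72.490 / 31.8 = 2.28

n ≈ 2.28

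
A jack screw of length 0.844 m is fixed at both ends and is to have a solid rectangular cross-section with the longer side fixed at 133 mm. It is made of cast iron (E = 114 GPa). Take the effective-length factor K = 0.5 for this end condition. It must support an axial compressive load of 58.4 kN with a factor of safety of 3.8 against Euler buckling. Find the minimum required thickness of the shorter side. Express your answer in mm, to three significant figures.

Required P_cr = n·P = 3.8 × 58.4 = 221.9 kN
L_e = K·L = 0.5 × 0.844 = 0.4220 m
Required I = P_cr·L_e²/(π²E) = 2.219×10^5 × 0.4220² / (π² × 1.14×10^11) = 3.513×10^-8 m⁴
I_req = 3.513×10^4 mm⁴
Rectangle, weak axis: I_min = h·b³/12 with h = 133 mm fixed  ⇒  b = (12I/h)^(1/3) = 14.7 mm

b ≈ 14.7 mm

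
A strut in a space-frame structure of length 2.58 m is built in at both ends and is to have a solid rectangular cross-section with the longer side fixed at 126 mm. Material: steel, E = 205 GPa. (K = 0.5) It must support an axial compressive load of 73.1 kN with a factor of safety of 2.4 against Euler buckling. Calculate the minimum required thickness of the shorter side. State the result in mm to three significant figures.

Required P_cr = n·P = 2.4 × 73.1 = 175.4 kN
L_e = K·L = 0.5 × 2.58 = 1.290 m
Required I = P_cr·L_e²/(π²E) = 1.754×10^5 × 1.290² / (π² × 2.05×10^11) = 1.443×10^-7 m⁴
I_req = 1.443×10^5 mm⁴
Rectangle, weak axis: I_min = h·b³/12 with h = 126 mm fixed  ⇒  b = (12I/h)^(1/3) = 24.0 mm

b ≈ 24.0 mm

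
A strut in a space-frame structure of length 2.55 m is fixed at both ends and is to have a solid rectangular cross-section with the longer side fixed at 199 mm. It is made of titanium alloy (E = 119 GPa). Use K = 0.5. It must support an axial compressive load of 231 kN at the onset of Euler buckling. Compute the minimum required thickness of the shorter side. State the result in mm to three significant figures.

L_e = K·L = 0.5 × 2.55 = 1.275 m
Required I = P_cr·L_e²/(π²E) = 2.310×10^5 × 1.275² / (π² × 1.19×10^11) = 3.197×10^-7 m⁴
I_req = 3.197×10^5 mm⁴
Rectangle, weak axis: I_min = h·b³/12 with h = 199 mm fixed  ⇒  b = (12I/h)^(1/3) = 26.8 mm

b ≈ 26.8 mm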